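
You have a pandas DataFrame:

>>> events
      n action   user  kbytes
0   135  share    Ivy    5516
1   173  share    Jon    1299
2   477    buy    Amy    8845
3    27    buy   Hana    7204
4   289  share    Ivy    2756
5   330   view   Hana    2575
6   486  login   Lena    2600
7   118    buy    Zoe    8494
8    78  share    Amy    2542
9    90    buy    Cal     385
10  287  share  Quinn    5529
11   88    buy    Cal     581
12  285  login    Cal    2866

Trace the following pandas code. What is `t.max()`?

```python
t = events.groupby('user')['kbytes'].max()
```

8845

group by user, max of kbytes:
user
Amy      8845
Cal      2866
Hana     7204
Ivy      5516
Jon      1299
Lena     2600
Quinn    5529
Zoe      8494
Name: kbytes, dtype: int64
Then the max of the resulting series: 8845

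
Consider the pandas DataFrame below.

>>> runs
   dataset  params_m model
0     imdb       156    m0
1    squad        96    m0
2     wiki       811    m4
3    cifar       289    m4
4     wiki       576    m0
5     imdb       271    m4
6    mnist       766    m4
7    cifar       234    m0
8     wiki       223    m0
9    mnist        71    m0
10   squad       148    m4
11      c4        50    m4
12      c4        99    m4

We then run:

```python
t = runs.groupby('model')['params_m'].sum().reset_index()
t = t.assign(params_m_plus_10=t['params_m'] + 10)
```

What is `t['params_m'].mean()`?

group by model, sum of params_m:
model
m0    1356
m4    2434
Name: params_m, dtype: int64
reset_index():
  model  params_m
0    m0      1356
1    m4      2434
add column params_m_plus_10 = t['params_m'] + 10:
  model  params_m  params_m_plus_10
0    m0      1356              1366
1    m4      2434              2444
Reading off the mean of column 'params_m', we get 1895.0.

1895.0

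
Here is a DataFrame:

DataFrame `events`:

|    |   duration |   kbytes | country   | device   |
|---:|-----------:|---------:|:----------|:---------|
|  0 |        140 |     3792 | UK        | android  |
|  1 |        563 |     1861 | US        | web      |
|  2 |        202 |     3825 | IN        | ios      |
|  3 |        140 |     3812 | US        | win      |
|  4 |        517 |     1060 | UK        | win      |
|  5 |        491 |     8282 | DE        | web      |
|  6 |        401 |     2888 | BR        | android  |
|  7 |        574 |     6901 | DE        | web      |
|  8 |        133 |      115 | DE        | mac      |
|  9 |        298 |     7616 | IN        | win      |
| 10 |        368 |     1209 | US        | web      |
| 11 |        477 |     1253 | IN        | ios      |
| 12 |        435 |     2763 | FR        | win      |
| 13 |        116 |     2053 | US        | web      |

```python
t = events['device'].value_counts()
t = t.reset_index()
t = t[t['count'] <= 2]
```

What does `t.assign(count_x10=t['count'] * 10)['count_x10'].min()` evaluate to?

10

value_counts of device:
device
web        5
win        4
android    2
ios        2
mac        1
Name: count, dtype: int64
reset_index():
    device  count
0      web      5
1      win      4
2  android      2
3      ios      2
4      mac      1
filter rows where count <= 2:
    device  count
2  android      2
3      ios      2
4      mac      1
add column count_x10 = t['count'] * 10:
    device  count  count_x10
2  android      2         20
3      ios      2         20
4      mac      1         10
The min of column 'count_x10' is 10.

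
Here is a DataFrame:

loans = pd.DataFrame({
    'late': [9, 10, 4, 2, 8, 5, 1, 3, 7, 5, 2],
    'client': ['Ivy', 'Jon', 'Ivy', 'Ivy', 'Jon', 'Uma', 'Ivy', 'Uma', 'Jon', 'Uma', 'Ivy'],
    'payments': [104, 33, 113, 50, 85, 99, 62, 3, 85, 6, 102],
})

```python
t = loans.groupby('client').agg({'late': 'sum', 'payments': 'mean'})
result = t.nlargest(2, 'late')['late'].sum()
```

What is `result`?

group by client: sum(late), mean(payments):
        late   payments
client                 
Ivy       18  86.200000
Jon       25  67.666667
Uma       13  36.000000
take 2 rows with largest late:
        late   payments
client                 
Jon       25  67.666667
Ivy       18  86.200000
Taking the sum of column 'late' gives 43.

43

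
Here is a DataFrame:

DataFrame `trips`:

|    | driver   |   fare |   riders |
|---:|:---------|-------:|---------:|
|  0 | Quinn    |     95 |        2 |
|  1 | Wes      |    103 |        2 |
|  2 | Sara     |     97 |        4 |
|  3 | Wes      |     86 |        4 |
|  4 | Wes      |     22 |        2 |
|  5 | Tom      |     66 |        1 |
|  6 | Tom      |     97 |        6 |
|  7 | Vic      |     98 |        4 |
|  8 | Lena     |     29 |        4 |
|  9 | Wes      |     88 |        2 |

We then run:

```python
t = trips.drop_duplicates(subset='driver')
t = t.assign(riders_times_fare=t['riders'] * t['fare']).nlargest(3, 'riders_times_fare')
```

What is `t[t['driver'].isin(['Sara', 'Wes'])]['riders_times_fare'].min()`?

drop duplicate driver (keep=first):
  driver  fare  riders
0  Quinn    95       2
1    Wes   103       2
2   Sara    97       4
5    Tom    66       1
7    Vic    98       4
8   Lena    29       4
add column riders_times_fare = t['riders'] * t['fare']:
  driver  fare  riders  riders_times_fare
0  Quinn    95       2                190
1    Wes   103       2                206
2   Sara    97       4                388
5    Tom    66       1                 66
7    Vic    98       4                392
8   Lena    29       4                116
take 3 rows with largest riders_times_fare:
  driver  fare  riders  riders_times_fare
7    Vic    98       4                392
2   Sara    97       4                388
1    Wes   103       2                206
filter rows where driver in ['Sara', 'Wes']:
  driver  fare  riders  riders_times_fare
2   Sara    97       4                388
1    Wes   103       2                206
The min of column 'riders_times_fare' is 206.

206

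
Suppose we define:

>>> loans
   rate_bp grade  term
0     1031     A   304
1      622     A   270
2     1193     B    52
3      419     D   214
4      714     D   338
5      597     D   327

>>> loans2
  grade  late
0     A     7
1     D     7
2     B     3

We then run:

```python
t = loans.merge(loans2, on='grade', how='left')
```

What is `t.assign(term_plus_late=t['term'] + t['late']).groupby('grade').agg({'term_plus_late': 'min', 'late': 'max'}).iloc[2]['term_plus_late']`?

221

merge on 'grade' (how='left') → 6 rows:
   rate_bp grade  term  late
0     1031     A   304     7
1      622     A   270     7
2     1193     B    52     3
3      419     D   214     7
4      714     D   338     7
5      597     D   327     7
add column term_plus_late = t['term'] + t['late']:
   rate_bp grade  term  late  term_plus_late
0     1031     A   304     7             311
1      622     A   270     7             277
2     1193     B    52     3              55
3      419     D   214     7             221
4      714     D   338     7             345
5      597     D   327     7             334
group by grade: min(term_plus_late), max(late):
       term_plus_late  late
grade                      
A                 277     7
B                  55     3
D                 221     7
The value at position 2, column 'term_plus_late' is 221.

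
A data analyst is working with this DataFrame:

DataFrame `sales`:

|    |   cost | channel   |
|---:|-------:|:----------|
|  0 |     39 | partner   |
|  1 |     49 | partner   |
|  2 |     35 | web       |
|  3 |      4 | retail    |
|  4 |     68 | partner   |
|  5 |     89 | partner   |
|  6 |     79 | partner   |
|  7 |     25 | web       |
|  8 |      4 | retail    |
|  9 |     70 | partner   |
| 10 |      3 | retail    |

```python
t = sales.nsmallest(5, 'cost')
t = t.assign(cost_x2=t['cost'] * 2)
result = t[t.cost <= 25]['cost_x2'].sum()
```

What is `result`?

take 5 rows with smallest cost:
    cost channel
10     3  retail
3      4  retail
8      4  retail
7     25     web
2     35     web
add column cost_x2 = t['cost'] * 2:
    cost channel  cost_x2
10     3  retail        6
3      4  retail        8
8      4  retail        8
7     25     web       50
2     35     web       70
filter rows where cost <= 25:
    cost channel  cost_x2
10     3  retail        6
3      4  retail        8
8      4  retail        8
7     25     web       50
Reading off the sum of column 'cost_x2', we get 72.

72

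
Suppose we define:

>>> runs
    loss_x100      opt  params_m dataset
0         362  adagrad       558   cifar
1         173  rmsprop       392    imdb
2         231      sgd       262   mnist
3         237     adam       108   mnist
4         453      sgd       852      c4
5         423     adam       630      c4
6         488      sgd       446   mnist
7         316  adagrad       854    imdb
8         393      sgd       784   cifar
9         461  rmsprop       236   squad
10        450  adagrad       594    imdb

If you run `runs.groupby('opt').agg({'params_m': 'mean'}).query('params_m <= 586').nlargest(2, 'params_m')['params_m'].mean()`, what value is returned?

group by opt, mean of params_m:
           params_m
opt                
adagrad  668.666667
adam     369.000000
rmsprop  314.000000
sgd      586.000000
filter rows where params_m <= 586:
         params_m
opt              
adam        369.0
rmsprop     314.0
sgd         586.0
take 2 rows with largest params_m:
      params_m
opt           
sgd      586.0
adam     369.0
Finally, mean of column 'params_m' = 477.5.

477.5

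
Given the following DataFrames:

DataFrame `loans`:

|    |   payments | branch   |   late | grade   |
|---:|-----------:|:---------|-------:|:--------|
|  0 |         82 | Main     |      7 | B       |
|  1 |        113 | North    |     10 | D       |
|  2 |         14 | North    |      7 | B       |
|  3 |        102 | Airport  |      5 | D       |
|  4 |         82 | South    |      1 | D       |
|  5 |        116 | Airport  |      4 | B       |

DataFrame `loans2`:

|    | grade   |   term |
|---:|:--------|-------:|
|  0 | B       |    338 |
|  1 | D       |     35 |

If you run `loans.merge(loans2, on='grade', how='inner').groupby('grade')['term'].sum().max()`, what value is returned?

merge on 'grade' (how='inner') → 6 rows:
   payments   branch  late grade  term
0        82     Main     7     B   338
1       113    North    10     D    35
2        14    North     7     B   338
3       102  Airport     5     D    35
4        82    South     1     D    35
5       116  Airport     4     B   338
group by grade, sum of term:
grade
B    1014
D     105
Name: term, dtype: int64
So max() = 1014.

1014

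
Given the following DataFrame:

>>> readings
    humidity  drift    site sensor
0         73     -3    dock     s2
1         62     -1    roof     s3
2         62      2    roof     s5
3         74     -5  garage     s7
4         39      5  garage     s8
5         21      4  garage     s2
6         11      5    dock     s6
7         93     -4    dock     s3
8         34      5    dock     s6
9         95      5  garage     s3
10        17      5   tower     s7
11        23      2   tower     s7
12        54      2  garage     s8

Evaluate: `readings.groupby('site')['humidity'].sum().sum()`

group by site, sum of humidity:
site
dock      211
garage    283
roof      124
tower      40
Name: humidity, dtype: int64
Then the sum of the resulting series: 658

658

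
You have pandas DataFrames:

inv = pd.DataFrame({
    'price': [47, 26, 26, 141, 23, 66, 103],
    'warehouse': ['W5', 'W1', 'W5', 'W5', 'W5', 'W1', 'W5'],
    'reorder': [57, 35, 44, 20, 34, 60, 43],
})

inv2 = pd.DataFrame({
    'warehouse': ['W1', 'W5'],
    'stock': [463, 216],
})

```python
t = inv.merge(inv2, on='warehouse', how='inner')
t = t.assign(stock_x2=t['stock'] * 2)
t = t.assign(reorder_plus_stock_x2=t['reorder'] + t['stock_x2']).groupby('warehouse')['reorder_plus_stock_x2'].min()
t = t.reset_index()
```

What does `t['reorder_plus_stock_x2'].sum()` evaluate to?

1413

merge on 'warehouse' (how='inner') → 7 rows:
   price warehouse  reorder  stock
0     47        W5       57    216
1     26        W1       35    463
2     26        W5       44    216
3    141        W5       20    216
4     23        W5       34    216
5     66        W1       60    463
6    103        W5       43    216
add column stock_x2 = t['stock'] * 2:
   price warehouse  reorder  stock  stock_x2
0     47        W5       57    216       432
1     26        W1       35    463       926
2     26        W5       44    216       432
3    141        W5       20    216       432
4     23        W5       34    216       432
5     66        W1       60    463       926
6    103        W5       43    216       432
add column reorder_plus_stock_x2 = t['reorder'] + t['stock_x2']:
   price warehouse  reorder  stock  stock_x2  reorder_plus_stock_x2
0     47        W5       57    216       432                    489
1     26        W1       35    463       926                    961
2     26        W5       44    216       432                    476
3    141        W5       20    216       432                    452
4     23        W5       34    216       432                    466
5     66        W1       60    463       926                    986
6    103        W5       43    216       432                    475
group by warehouse, min of reorder_plus_stock_x2:
warehouse
W1    961
W5    452
Name: reorder_plus_stock_x2, dtype: int64
reset_index():
  warehouse  reorder_plus_stock_x2
0        W1                    961
1        W5                    452
Then the sum of column 'reorder_plus_stock_x2': 1413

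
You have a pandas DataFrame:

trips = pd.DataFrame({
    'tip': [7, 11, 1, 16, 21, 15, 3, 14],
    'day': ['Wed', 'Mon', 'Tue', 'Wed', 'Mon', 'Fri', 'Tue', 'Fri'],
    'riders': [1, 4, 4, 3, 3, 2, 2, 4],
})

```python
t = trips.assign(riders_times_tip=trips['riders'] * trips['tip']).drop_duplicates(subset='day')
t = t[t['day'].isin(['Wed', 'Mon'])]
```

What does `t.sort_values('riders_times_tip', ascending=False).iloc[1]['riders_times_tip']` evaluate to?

add column riders_times_tip = trips['riders'] * trips['tip']:
   tip  day  riders  riders_times_tip
0    7  Wed       1                 7
1   11  Mon       4                44
2    1  Tue       4                 4
3   16  Wed       3                48
4   21  Mon       3                63
5   15  Fri       2                30
6    3  Tue       2                 6
7   14  Fri       4                56
drop duplicate day (keep=first):
   tip  day  riders  riders_times_tip
0    7  Wed       1                 7
1   11  Mon       4                44
2    1  Tue       4                 4
5   15  Fri       2                30
filter rows where day in ['Wed', 'Mon']:
   tip  day  riders  riders_times_tip
0    7  Wed       1                 7
1   11  Mon       4                44
sort by riders_times_tip descending:
   tip  day  riders  riders_times_tip
1   11  Mon       4                44
0    7  Wed       1                 7
Finally, value at position 1, column 'riders_times_tip' = 7.

7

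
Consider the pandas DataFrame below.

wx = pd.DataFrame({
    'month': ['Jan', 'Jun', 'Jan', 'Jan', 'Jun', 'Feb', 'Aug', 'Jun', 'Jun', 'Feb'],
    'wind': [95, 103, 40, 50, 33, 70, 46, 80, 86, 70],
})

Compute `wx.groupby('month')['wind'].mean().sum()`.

253.166666667

group by month, mean of wind:
month
Aug    46.000000
Feb    70.000000
Jan    61.666667
Jun    75.500000
Name: wind, dtype: float64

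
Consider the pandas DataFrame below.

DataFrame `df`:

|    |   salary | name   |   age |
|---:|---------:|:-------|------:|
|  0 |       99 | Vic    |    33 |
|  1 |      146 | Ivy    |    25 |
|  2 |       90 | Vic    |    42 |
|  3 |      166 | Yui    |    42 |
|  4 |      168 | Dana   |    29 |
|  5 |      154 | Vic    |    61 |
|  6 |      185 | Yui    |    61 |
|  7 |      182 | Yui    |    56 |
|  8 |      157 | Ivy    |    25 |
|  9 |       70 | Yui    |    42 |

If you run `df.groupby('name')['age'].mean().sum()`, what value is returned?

149.583333333

group by name, mean of age:
name
Dana    29.000000
Ivy     25.000000
Vic     45.333333
Yui     50.250000
Name: age, dtype: float64
Taking the sum of the resulting series gives 149.583333333.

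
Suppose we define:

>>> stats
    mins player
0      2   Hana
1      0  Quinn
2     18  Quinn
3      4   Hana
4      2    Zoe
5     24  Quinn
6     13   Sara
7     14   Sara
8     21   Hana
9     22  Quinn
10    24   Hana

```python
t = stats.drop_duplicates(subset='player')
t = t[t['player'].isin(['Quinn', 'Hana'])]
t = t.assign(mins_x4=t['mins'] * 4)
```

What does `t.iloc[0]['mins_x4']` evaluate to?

drop duplicate player (keep=first):
   mins player
0     2   Hana
1     0  Quinn
4     2    Zoe
6    13   Sara
filter rows where player in ['Quinn', 'Hana']:
   mins player
0     2   Hana
1     0  Quinn
add column mins_x4 = t['mins'] * 4:
   mins player  mins_x4
0     2   Hana        8
1     0  Quinn        0
Finally, value at position 0, column 'mins_x4' = 8.

8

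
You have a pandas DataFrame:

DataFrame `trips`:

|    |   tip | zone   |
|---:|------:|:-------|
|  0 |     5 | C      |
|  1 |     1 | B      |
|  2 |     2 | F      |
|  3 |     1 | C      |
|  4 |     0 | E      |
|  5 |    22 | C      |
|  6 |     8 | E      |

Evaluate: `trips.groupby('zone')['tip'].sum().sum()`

39

group by zone, sum of tip:
zone
B     1
C    28
E     8
F     2
Name: tip, dtype: int64
Then the sum of the resulting series: 39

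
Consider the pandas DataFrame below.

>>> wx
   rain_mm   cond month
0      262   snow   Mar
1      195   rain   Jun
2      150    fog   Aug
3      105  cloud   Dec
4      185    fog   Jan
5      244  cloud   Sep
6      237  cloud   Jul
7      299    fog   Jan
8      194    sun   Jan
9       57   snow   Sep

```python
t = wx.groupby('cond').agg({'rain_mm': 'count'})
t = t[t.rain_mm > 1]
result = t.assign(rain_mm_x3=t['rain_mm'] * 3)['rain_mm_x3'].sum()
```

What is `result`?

24

group by cond, count of rain_mm:
       rain_mm
cond          
cloud        3
fog          3
rain         1
snow         2
sun          1
filter rows where rain_mm > 1:
       rain_mm
cond          
cloud        3
fog          3
snow         2
add column rain_mm_x3 = t['rain_mm'] * 3:
       rain_mm  rain_mm_x3
cond                      
cloud        3           9
fog          3           9
snow         2           6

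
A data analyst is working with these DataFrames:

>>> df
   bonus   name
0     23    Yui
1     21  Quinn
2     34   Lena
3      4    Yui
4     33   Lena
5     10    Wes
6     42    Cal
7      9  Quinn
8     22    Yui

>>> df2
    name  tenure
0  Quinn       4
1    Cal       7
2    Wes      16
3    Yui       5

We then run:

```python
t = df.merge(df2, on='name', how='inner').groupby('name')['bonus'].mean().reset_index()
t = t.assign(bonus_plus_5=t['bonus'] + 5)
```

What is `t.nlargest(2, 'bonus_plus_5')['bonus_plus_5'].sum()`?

merge on 'name' (how='inner') → 7 rows:
   bonus   name  tenure
0     23    Yui       5
1     21  Quinn       4
2      4    Yui       5
3     10    Wes      16
4     42    Cal       7
5      9  Quinn       4
6     22    Yui       5
group by name, mean of bonus:
name
Cal      42.000000
Quinn    15.000000
Wes      10.000000
Yui      16.333333
Name: bonus, dtype: float64
reset_index():
    name      bonus
0    Cal  42.000000
1  Quinn  15.000000
2    Wes  10.000000
3    Yui  16.333333
add column bonus_plus_5 = t['bonus'] + 5:
    name      bonus  bonus_plus_5
0    Cal  42.000000     47.000000
1  Quinn  15.000000     20.000000
2    Wes  10.000000     15.000000
3    Yui  16.333333     21.333333
take 2 rows with largest bonus_plus_5:
  name      bonus  bonus_plus_5
0  Cal  42.000000     47.000000
3  Yui  16.333333     21.333333
The sum of column 'bonus_plus_5' is 68.3333333333.

68.3333333333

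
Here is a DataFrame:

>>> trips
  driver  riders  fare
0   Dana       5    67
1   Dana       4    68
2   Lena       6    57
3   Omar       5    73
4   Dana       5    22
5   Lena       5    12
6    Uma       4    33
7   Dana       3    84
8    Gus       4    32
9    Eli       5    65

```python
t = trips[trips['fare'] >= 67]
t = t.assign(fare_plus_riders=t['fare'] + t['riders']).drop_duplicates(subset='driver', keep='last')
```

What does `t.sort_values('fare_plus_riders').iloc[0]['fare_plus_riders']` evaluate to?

78

filter rows where fare >= 67:
  driver  riders  fare
0   Dana       5    67
1   Dana       4    68
3   Omar       5    73
7   Dana       3    84
add column fare_plus_riders = t['fare'] + t['riders']:
  driver  riders  fare  fare_plus_riders
0   Dana       5    67                72
1   Dana       4    68                72
3   Omar       5    73                78
7   Dana       3    84                87
drop duplicate driver (keep=last):
  driver  riders  fare  fare_plus_riders
3   Omar       5    73                78
7   Dana       3    84                87
sort by fare_plus_riders:
  driver  riders  fare  fare_plus_riders
3   Omar       5    73                78
7   Dana       3    84                87
So iloc[0]['fare_plus_riders'] = 78.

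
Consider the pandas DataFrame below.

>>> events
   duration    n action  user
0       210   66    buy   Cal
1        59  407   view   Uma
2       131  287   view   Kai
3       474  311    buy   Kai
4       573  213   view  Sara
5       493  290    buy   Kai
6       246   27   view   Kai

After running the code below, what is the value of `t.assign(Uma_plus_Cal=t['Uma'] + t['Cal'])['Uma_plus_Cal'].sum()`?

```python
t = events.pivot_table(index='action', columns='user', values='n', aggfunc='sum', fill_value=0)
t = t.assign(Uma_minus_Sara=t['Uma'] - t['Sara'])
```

473

pivot: rows=action, cols=user, sum(n):
user    Cal  Kai  Sara  Uma
action                     
buy      66  601     0    0
view      0  314   213  407
add column Uma_minus_Sara = t['Uma'] - t['Sara']:
user    Cal  Kai  Sara  Uma  Uma_minus_Sara
action                                     
buy      66  601     0    0               0
view      0  314   213  407             194
add column Uma_plus_Cal = t['Uma'] + t['Cal']:
user    Cal  Kai  Sara  Uma  Uma_minus_Sara  Uma_plus_Cal
action                                                   
buy      66  601     0    0               0            66
view      0  314   213  407             194           407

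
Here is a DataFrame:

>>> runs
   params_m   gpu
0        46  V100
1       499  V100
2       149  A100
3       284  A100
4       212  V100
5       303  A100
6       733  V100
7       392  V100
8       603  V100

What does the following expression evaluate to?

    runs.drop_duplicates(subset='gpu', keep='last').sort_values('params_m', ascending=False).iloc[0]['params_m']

603

drop duplicate gpu (keep=last):
   params_m   gpu
5       303  A100
8       603  V100
sort by params_m descending:
   params_m   gpu
8       603  V100
5       303  A100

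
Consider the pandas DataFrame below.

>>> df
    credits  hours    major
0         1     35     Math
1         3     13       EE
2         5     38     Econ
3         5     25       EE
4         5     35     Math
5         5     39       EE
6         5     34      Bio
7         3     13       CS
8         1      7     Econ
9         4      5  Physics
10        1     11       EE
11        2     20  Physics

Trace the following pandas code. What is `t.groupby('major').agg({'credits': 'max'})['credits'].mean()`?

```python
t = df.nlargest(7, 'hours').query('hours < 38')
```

take 7 rows with largest hours:
    credits  hours    major
5         5     39       EE
2         5     38     Econ
0         1     35     Math
4         5     35     Math
6         5     34      Bio
3         5     25       EE
11        2     20  Physics
filter rows where hours < 38:
    credits  hours    major
0         1     35     Math
4         5     35     Math
6         5     34      Bio
3         5     25       EE
11        2     20  Physics
group by major, max of credits:
         credits
major           
Bio            5
EE             5
Math           5
Physics        2
Hence 4.25.

4.25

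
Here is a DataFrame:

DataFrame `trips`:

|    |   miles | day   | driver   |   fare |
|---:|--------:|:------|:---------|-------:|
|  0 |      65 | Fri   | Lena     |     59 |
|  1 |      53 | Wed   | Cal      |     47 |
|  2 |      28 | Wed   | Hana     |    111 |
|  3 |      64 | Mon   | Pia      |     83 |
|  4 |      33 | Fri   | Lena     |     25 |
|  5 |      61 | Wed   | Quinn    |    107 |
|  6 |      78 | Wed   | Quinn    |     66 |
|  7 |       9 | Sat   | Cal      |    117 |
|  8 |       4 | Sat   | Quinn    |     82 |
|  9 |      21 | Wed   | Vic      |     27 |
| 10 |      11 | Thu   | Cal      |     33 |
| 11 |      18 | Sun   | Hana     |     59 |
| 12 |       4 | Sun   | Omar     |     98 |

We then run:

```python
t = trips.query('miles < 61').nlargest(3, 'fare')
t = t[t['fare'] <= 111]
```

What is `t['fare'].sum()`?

209

filter rows where miles < 61:
    miles  day driver  fare
1      53  Wed    Cal    47
2      28  Wed   Hana   111
4      33  Fri   Lena    25
7       9  Sat    Cal   117
8       4  Sat  Quinn    82
9      21  Wed    Vic    27
10     11  Thu    Cal    33
11     18  Sun   Hana    59
12      4  Sun   Omar    98
take 3 rows with largest fare:
    miles  day driver  fare
7       9  Sat    Cal   117
2      28  Wed   Hana   111
12      4  Sun   Omar    98
filter rows where fare <= 111:
    miles  day driver  fare
2      28  Wed   Hana   111
12      4  Sun   Omar    98
Reading off the sum of column 'fare', we get 209.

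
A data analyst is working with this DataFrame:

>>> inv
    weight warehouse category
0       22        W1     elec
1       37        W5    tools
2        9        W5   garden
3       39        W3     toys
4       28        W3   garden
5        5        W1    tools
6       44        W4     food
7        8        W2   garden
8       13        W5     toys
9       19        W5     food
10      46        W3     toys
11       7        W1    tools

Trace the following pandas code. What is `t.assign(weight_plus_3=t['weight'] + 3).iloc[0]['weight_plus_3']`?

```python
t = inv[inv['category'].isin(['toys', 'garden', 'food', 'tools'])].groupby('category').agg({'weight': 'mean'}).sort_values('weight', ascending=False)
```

filter rows where category in ['toys', 'garden', 'food', 'tools']:
    weight warehouse category
1       37        W5    tools
2        9        W5   garden
3       39        W3     toys
4       28        W3   garden
5        5        W1    tools
6       44        W4     food
7        8        W2   garden
8       13        W5     toys
9       19        W5     food
10      46        W3     toys
11       7        W1    tools
group by category, mean of weight:
             weight
category           
food      31.500000
garden    15.000000
tools     16.333333
toys      32.666667
sort by weight descending:
             weight
category           
toys      32.666667
food      31.500000
tools     16.333333
garden    15.000000
add column weight_plus_3 = t['weight'] + 3:
             weight  weight_plus_3
category                          
toys      32.666667      35.666667
food      31.500000      34.500000
tools     16.333333      19.333333
garden    15.000000      18.000000
So iloc[0]['weight_plus_3'] = 35.6666666667.

35.6666666667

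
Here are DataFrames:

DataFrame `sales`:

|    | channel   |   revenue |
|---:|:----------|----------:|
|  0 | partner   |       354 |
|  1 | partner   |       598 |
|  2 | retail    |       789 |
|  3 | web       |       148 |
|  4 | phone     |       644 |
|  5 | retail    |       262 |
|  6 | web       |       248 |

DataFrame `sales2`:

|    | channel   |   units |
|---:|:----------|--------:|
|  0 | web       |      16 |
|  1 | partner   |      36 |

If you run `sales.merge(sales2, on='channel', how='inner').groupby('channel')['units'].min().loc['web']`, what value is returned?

16

merge on 'channel' (how='inner') → 4 rows:
   channel  revenue  units
0  partner      354     36
1  partner      598     36
2      web      148     16
3      web      248     16
group by channel, min of units:
channel
partner    36
web        16
Name: units, dtype: int64
Hence 16.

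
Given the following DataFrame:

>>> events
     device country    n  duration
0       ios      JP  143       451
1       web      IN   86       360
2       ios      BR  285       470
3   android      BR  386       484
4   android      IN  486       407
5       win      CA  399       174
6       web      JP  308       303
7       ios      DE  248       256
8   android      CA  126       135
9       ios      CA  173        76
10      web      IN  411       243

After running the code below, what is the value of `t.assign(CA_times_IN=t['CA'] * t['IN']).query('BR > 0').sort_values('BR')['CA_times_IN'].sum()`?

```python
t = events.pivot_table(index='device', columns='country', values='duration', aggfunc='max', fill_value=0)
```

pivot: rows=device, cols=country, max(duration):
country   BR   CA   DE   IN   JP
device                          
android  484  135    0  407    0
ios      470   76  256    0  451
web        0    0    0  360  303
win        0  174    0    0    0
add column CA_times_IN = t['CA'] * t['IN']:
country   BR   CA   DE   IN   JP  CA_times_IN
device                                       
android  484  135    0  407    0        54945
ios      470   76  256    0  451            0
web        0    0    0  360  303            0
win        0  174    0    0    0            0
filter rows where BR > 0:
country   BR   CA   DE   IN   JP  CA_times_IN
device                                       
android  484  135    0  407    0        54945
ios      470   76  256    0  451            0
sort by BR:
country   BR   CA   DE   IN   JP  CA_times_IN
device                                       
ios      470   76  256    0  451            0
android  484  135    0  407    0        54945
Reading off the sum of column 'CA_times_IN', we get 54945.

54945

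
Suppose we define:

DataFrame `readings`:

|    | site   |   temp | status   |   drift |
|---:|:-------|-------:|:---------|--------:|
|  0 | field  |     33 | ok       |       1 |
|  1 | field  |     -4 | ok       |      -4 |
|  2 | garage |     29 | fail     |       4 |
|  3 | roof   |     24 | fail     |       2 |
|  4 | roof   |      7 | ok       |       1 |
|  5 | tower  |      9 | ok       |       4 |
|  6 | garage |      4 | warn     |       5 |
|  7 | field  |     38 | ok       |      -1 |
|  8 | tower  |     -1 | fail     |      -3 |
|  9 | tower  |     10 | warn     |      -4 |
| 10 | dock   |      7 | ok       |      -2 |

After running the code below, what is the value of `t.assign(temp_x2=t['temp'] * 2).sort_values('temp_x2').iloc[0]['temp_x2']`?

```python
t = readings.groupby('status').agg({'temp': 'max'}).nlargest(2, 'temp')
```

group by status, max of temp:
        temp
status      
fail      29
ok        38
warn      10
take 2 rows with largest temp:
        temp
status      
ok        38
fail      29
add column temp_x2 = t['temp'] * 2:
        temp  temp_x2
status               
ok        38       76
fail      29       58
sort by temp_x2:
        temp  temp_x2
status               
fail      29       58
ok        38       76
Reading off the value at position 0, column 'temp_x2', we get 58.

58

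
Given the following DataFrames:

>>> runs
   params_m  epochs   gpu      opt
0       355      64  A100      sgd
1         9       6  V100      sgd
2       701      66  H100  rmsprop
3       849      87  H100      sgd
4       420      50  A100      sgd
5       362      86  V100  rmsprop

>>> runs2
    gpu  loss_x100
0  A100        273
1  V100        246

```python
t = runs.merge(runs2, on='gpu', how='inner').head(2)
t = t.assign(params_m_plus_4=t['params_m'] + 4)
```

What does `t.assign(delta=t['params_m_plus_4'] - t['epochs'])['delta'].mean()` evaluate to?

merge on 'gpu' (how='inner') → 4 rows:
   params_m  epochs   gpu      opt  loss_x100
0       355      64  A100      sgd        273
1         9       6  V100      sgd        246
2       420      50  A100      sgd        273
3       362      86  V100  rmsprop        246
take first 2 rows:
   params_m  epochs   gpu  opt  loss_x100
0       355      64  A100  sgd        273
1         9       6  V100  sgd        246
add column params_m_plus_4 = t['params_m'] + 4:
   params_m  epochs   gpu  opt  loss_x100  params_m_plus_4
0       355      64  A100  sgd        273              359
1         9       6  V100  sgd        246               13
add column delta = t['params_m_plus_4'] - t['epochs']:
   params_m  epochs   gpu  opt  loss_x100  params_m_plus_4  delta
0       355      64  A100  sgd        273              359    295
1         9       6  V100  sgd        246               13      7
So mean() = 151.0.

151.0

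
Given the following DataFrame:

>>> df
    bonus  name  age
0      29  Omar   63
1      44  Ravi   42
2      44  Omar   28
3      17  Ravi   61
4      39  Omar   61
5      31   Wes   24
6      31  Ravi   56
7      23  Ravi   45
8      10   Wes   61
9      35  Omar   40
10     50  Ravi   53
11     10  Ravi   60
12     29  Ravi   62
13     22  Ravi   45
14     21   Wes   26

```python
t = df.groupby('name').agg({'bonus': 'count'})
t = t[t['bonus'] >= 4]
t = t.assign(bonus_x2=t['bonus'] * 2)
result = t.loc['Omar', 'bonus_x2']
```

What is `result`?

8

group by name, count of bonus:
      bonus
name       
Omar      4
Ravi      8
Wes       3
filter rows where bonus >= 4:
      bonus
name       
Omar      4
Ravi      8
add column bonus_x2 = t['bonus'] * 2:
      bonus  bonus_x2
name                 
Omar      4         8
Ravi      8        16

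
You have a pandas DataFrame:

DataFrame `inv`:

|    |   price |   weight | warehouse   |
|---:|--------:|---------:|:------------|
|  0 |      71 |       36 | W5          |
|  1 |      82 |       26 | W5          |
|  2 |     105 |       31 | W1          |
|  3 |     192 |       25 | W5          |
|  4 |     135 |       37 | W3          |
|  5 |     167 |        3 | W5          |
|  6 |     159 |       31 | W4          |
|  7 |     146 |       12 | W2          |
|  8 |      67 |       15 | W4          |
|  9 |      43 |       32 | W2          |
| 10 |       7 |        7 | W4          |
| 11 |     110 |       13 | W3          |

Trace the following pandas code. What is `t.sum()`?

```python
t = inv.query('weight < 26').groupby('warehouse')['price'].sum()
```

689

filter rows where weight < 26:
    price  weight warehouse
3     192      25        W5
5     167       3        W5
7     146      12        W2
8      67      15        W4
10      7       7        W4
11    110      13        W3
group by warehouse, sum of price:
warehouse
W2    146
W3    110
W4     74
W5    359
Name: price, dtype: int64
Taking the sum of the resulting series gives 689.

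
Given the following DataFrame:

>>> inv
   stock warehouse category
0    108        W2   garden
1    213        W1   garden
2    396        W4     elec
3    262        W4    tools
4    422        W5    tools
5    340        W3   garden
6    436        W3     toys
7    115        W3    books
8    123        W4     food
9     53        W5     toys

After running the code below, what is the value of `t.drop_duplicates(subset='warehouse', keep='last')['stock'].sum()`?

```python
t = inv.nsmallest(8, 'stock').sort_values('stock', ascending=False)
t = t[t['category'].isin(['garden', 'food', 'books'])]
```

take 8 rows with smallest stock:
   stock warehouse category
9     53        W5     toys
0    108        W2   garden
7    115        W3    books
8    123        W4     food
1    213        W1   garden
3    262        W4    tools
5    340        W3   garden
2    396        W4     elec
sort by stock descending:
   stock warehouse category
2    396        W4     elec
5    340        W3   garden
3    262        W4    tools
1    213        W1   garden
8    123        W4     food
7    115        W3    books
0    108        W2   garden
9     53        W5     toys
filter rows where category in ['garden', 'food', 'books']:
   stock warehouse category
5    340        W3   garden
1    213        W1   garden
8    123        W4     food
7    115        W3    books
0    108        W2   garden
drop duplicate warehouse (keep=last):
   stock warehouse category
1    213        W1   garden
8    123        W4     food
7    115        W3    books
0    108        W2   garden

559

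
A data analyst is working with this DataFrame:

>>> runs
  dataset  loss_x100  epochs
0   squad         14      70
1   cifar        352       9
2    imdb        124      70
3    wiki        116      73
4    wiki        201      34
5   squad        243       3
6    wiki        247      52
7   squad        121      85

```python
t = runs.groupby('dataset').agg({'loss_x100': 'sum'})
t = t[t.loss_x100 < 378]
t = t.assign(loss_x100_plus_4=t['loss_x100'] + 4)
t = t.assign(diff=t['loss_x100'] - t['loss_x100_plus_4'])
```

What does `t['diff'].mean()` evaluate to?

group by dataset, sum of loss_x100:
         loss_x100
dataset           
cifar          352
imdb           124
squad          378
wiki           564
filter rows where loss_x100 < 378:
         loss_x100
dataset           
cifar          352
imdb           124
add column loss_x100_plus_4 = t['loss_x100'] + 4:
         loss_x100  loss_x100_plus_4
dataset                             
cifar          352               356
imdb           124               128
add column diff = t['loss_x100'] - t['loss_x100_plus_4']:
         loss_x100  loss_x100_plus_4  diff
dataset                                   
cifar          352               356    -4
imdb           124               128    -4

-4.0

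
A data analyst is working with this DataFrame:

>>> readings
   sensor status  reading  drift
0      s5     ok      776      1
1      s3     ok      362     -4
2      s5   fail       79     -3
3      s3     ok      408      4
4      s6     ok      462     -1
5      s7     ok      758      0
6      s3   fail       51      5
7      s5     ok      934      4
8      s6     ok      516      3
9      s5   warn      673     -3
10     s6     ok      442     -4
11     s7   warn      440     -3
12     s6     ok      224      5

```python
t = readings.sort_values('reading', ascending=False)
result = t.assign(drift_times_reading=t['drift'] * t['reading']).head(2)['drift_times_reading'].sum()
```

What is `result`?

4512

sort by reading descending:
   sensor status  reading  drift
7      s5     ok      934      4
0      s5     ok      776      1
5      s7     ok      758      0
9      s5   warn      673     -3
8      s6     ok      516      3
4      s6     ok      462     -1
10     s6     ok      442     -4
11     s7   warn      440     -3
3      s3     ok      408      4
1      s3     ok      362     -4
12     s6     ok      224      5
2      s5   fail       79     -3
6      s3   fail       51      5
add column drift_times_reading = t['drift'] * t['reading']:
   sensor status  reading  drift  drift_times_reading
7      s5     ok      934      4                 3736
0      s5     ok      776      1                  776
5      s7     ok      758      0                    0
9      s5   warn      673     -3                -2019
8      s6     ok      516      3                 1548
4      s6     ok      462     -1                 -462
10     s6     ok      442     -4                -1768
11     s7   warn      440     -3                -1320
3      s3     ok      408      4                 1632
1      s3     ok      362     -4                -1448
12     s6     ok      224      5                 1120
2      s5   fail       79     -3                 -237
6      s3   fail       51      5                  255
take first 2 rows:
  sensor status  reading  drift  drift_times_reading
7     s5     ok      934      4                 3736
0     s5     ok      776      1                  776
Taking the sum of column 'drift_times_reading' gives 4512.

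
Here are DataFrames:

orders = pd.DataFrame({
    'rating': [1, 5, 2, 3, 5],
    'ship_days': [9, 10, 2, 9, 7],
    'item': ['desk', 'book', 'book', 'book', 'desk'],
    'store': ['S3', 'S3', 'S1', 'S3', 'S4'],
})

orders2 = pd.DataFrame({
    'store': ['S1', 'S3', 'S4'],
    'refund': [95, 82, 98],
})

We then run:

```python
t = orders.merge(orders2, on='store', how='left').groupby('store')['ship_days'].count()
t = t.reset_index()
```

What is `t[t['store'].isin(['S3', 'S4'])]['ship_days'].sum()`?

4

merge on 'store' (how='left') → 5 rows:
   rating  ship_days  item store  refund
0       1          9  desk    S3      82
1       5         10  book    S3      82
2       2          2  book    S1      95
3       3          9  book    S3      82
4       5          7  desk    S4      98
group by store, count of ship_days:
store
S1    1
S3    3
S4    1
Name: ship_days, dtype: int64
reset_index():
  store  ship_days
0    S1          1
1    S3          3
2    S4          1
filter rows where store in ['S3', 'S4']:
  store  ship_days
1    S3          3
2    S4          1
sum of column 'ship_days' → 4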